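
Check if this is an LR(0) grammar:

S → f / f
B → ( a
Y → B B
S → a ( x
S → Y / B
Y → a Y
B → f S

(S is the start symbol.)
A grammar is LR(0) if no state in the canonical LR(0) collection has:
  - both a shift item (dot before a terminal) and a complete item (shift-reduce conflict), or
  - two or more complete items (reduce-reduce conflict; the accept item [S' → S .] counts as a complete item here).

Augment with S' → S and build the canonical LR(0) collection (I0 = CLOSURE({[S' → . S]}), then GOTO on every symbol after a dot until no new states appear). It has 19 states:
  I0: { [B → . ( a], [B → . f S], [S → . Y / B], [S → . a ( x], [S → . f / f], [S' → . S], [Y → . B B], [Y → . a Y] }  — shift
  I1: { [B → ( . a] }  — shift
  I2: { [B → . ( a], [B → . f S], [Y → B . B] }  — shift
  I3: { [S' → S .] }  — accept
  I4: { [S → Y . / B] }  — shift
  I5: { [B → . ( a], [B → . f S], [S → a . ( x], [Y → . B B], [Y → . a Y], [Y → a . Y] }  — shift
  I6: { [B → . ( a], [B → . f S], [B → f . S], [S → . Y / B], [S → . a ( x], [S → . f / f], [S → f . / f], [Y → . B B], [Y → . a Y] }  — shift
  I7: { [S → f / . f] }  — shift
  I8: { [B → f S .] }  — reduce
  I9: { [S → f / f .] }  — reduce
  I10: { [B → ( . a], [S → a ( . x] }  — shift
  I11: { [Y → a Y .] }  — reduce
  I12: { [B → . ( a], [B → . f S], [Y → . B B], [Y → . a Y], [Y → a . Y] }  — shift
  I13: { [B → . ( a], [B → . f S], [B → f . S], [S → . Y / B], [S → . a ( x], [S → . f / f], [Y → . B B], [Y → . a Y] }  — shift
  I14: { [B → ( a .] }  — reduce
  I15: { [S → a ( x .] }  — reduce
  I16: { [B → . ( a], [B → . f S], [S → Y / . B] }  — shift
  I17: { [S → Y / B .] }  — reduce
  I18: { [Y → B B .] }  — reduce

Every state is either a pure shift/goto state or contains exactly one complete item and nothing to shift — no conflicts. The grammar is LR(0).

Answer: Yes, the grammar is LR(0)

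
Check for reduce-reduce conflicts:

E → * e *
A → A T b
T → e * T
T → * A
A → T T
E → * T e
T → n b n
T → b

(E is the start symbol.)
No reduce-reduce conflicts

Augment with E' → E and build the canonical LR(0) collection (I0 = CLOSURE({[E' → . E]}), then GOTO on every symbol after a dot until no new states appear). It has 20 states:
  I0: { [E → . * T e], [E → . * e *], [E' → . E] }  — shift
  I1: { [E → * . T e], [E → * . e *], [T → . * A], [T → . b], [T → . e * T], [T → . n b n] }  — shift
  I2: { [E' → E .] }  — accept
  I3: { [A → . A T b], [A → . T T], [T → * . A], [T → . * A], [T → . b], [T → . e * T], [T → . n b n] }  — shift
  I4: { [E → * T . e] }  — shift
  I5: { [T → b .] }  — reduce
  I6: { [E → * e . *], [T → e . * T] }  — shift
  I7: { [T → n . b n] }  — shift
  I8: { [T → n b . n] }  — shift
  I9: { [T → n b n .] }  — reduce
  I10: { [E → * e * .], [T → . * A], [T → . b], [T → . e * T], [T → . n b n], [T → e * . T] }  — shift, reduce
  I11: { [T → e * T .] }  — reduce
  I12: { [T → e . * T] }  — shift
  I13: { [T → . * A], [T → . b], [T → . e * T], [T → . n b n], [T → e * . T] }  — shift
  I14: { [E → * T e .] }  — reduce
  I15: { [A → A . T b], [T → * A .], [T → . * A], [T → . b], [T → . e * T], [T → . n b n] }  — shift, reduce
  I16: { [A → T . T], [T → . * A], [T → . b], [T → . e * T], [T → . n b n] }  — shift
  I17: { [A → T T .] }  — reduce
  I18: { [A → A T . b] }  — shift
  I19: { [A → A T b .] }  — reduce

No state contains more than one complete item.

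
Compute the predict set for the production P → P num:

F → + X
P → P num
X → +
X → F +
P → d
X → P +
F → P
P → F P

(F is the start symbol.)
{ '+', 'd' }

PREDICT(P → P num) = (FIRST(RHS) \ {ε}) ∪ (FOLLOW(P) if ε ∈ FIRST(RHS), i.e. RHS ⇒* ε)
FIRST(P) = { '+', 'd' }
FIRST(P num) = { '+', 'd' }
ε ∉ FIRST(P num), so FOLLOW(P) is not added.
PREDICT(P → P num) = { '+', 'd' }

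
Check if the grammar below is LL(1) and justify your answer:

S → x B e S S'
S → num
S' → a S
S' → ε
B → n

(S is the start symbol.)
A grammar is LL(1) if for each non-terminal N with multiple productions, the predict sets of those productions are pairwise disjoint, where PREDICT(N → α) = (FIRST(α) \ {ε}) ∪ (FOLLOW(N) if α ⇒* ε).

Relevant sets:
  FOLLOW(S') = { $, 'a' }

For S:
  PREDICT(S → x B e S S') = { 'x' }
  PREDICT(S → num) = { 'num' }
For S':
  PREDICT(S' → a S) = { 'a' }
  PREDICT(S' → ε) = { $, 'a' }
B has a single production, so nothing to check there.

Conflict found: Predict set conflict for S': { 'a' }
The grammar is NOT LL(1).

Answer: No. Predict set conflict for S': { 'a' }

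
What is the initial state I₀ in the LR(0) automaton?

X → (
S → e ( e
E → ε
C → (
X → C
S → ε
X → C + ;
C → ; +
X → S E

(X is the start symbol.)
First, augment the grammar with X' → X
I₀ = CLOSURE({ [X' → . X] }):
  [X' → . X] has the dot before X: add [X → . (], [X → . C], [X → . C + ;], [X → . S E]
  [X → . C] has the dot before C: add [C → . (], [C → . ; +]
  [X → . S E] has the dot before S: add [S → . e ( e], [S → .]
No further items can be added.

I₀ = { [C → . (], [C → . ; +], [S → . e ( e], [S → .], [X → . (], [X → . C + ;], [X → . C], [X → . S E], [X' → . X] }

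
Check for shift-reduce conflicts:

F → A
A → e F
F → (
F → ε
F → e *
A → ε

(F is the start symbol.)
Augment with F' → F and build the canonical LR(0) collection (I0 = CLOSURE({[F' → . F]}), then GOTO on every symbol after a dot until no new states appear). It has 7 states:
  I0: { [A → . e F], [A → .], [F → . (], [F → . A], [F → . e *], [F → .], [F' → . F] }  — shift, 2 reduces
  I1: { [F → ( .] }  — reduce
  I2: { [F → A .] }  — reduce
  I3: { [F' → F .] }  — accept
  I4: { [A → . e F], [A → .], [A → e . F], [F → . (], [F → . A], [F → . e *], [F → .], [F → e . *] }  — shift, 2 reduces
  I5: { [F → e * .] }  — reduce
  I6: { [A → e F .] }  — reduce

I0 contains reduce items [A → .], [F → .] and shift items [A → . e F], [F → . (], [F → . e *] — shift-reduce conflict.
I4 contains reduce items [A → .], [F → .] and shift items [A → . e F], [F → . (], [F → . e *], [F → e . *] — shift-reduce conflict.

Answer: Yes — I0: [A → .] vs [A → . e F]; I4: [A → .] vs [A → . e F]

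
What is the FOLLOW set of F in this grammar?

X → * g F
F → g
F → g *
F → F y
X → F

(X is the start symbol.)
To compute FOLLOW(F), find every occurrence of F on a right-hand side N → α F β: add FIRST(β) \ {ε}, and if β is empty or nullable also add FOLLOW(N). Iterate to a fixed point.

In X → * g F: F is at the end, add FOLLOW(X)
In F → F y: F is followed by y, add FIRST(y) \ {ε} = { 'y' }
In X → F: F is at the end, add FOLLOW(X)

The FOLLOW sets referred to above (computed the same way, to a fixed point):
  FOLLOW(X) = { $ }

Taking the union: FOLLOW(F) = { $, 'y' }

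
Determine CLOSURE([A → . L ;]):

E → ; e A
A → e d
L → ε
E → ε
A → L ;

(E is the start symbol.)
Start with: [A → . L ;]
  [A → . L ;] has the dot before L: add [L → .]
No further items can be added.

CLOSURE = { [A → . L ;], [L → .] }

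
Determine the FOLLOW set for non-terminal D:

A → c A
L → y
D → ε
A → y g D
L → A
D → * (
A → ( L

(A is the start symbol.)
To compute FOLLOW(D), find every occurrence of D on a right-hand side N → α D β: add FIRST(β) \ {ε}, and if β is empty or nullable also add FOLLOW(N). Iterate to a fixed point.

In A → y g D: D is at the end, add FOLLOW(A)

The FOLLOW sets referred to above (computed the same way, to a fixed point):
  FOLLOW(A) = { $ }

Taking the union: FOLLOW(D) = { $ }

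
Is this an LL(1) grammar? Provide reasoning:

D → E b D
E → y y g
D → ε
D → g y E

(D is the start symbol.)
A grammar is LL(1) if for each non-terminal N with multiple productions, the predict sets of those productions are pairwise disjoint, where PREDICT(N → α) = (FIRST(α) \ {ε}) ∪ (FOLLOW(N) if α ⇒* ε).

Relevant sets:
  FIRST(E) = { 'y' }
  FOLLOW(D) = { $ }

For D:
  PREDICT(D → E b D) = { 'y' }
  PREDICT(D → ε) = { $ }
  PREDICT(D → g y E) = { 'g' }
E has a single production, so nothing to check there.

All predict sets are disjoint. The grammar IS LL(1).

Answer: Yes, the grammar is LL(1).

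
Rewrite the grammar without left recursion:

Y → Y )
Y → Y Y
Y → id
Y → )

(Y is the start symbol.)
Y is directly left-recursive. The standard transformation for
  A → A α₁ | ... | A α_m | β₁ | ... | β_n
is
  A  → β₁ A' | ... | β_n A'
  A' → α₁ A' | ... | α_m A' | ε

Y → id becomes Y → id Y'
Y → ) becomes Y → ) Y'
Y → Y ) becomes Y' → ) Y'
Y → Y Y becomes Y' → Y Y'
Add Y' → ε

Resulting grammar:
Y → id Y'
Y → ) Y'
Y' → ) Y'
Y' → Y Y'
Y' → ε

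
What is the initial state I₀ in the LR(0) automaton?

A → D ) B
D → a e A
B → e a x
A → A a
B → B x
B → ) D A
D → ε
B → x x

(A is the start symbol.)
{ [A → . A a], [A → . D ) B], [A' → . A], [D → . a e A], [D → .] }

First, augment the grammar with A' → A
I₀ = CLOSURE({ [A' → . A] }):
  [A' → . A] has the dot before A: add [A → . D ) B], [A → . A a]
  [A → . D ) B] has the dot before D: add [D → . a e A], [D → .]
No further items can be added.

I₀ = { [A → . A a], [A → . D ) B], [A' → . A], [D → . a e A], [D → .] }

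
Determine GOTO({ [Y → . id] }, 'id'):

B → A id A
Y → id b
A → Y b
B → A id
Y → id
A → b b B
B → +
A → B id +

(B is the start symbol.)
{ [Y → id .] }

GOTO(I, 'id') = CLOSURE({ [A → αX.β] : [A → α.Xβ] ∈ I, X = 'id' })

Items with dot before 'id', with the dot advanced:
  [Y → . id] → [Y → id .]
Closure adds nothing (no advanced item has the dot before a non-terminal).

GOTO = { [Y → id .] }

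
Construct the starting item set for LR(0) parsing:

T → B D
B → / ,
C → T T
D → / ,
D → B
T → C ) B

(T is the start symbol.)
{ [B → . / ,], [C → . T T], [T → . B D], [T → . C ) B], [T' → . T] }

First, augment the grammar with T' → T
I₀ = CLOSURE({ [T' → . T] }):
  [T' → . T] has the dot before T: add [T → . B D], [T → . C ) B]
  [T → . B D] has the dot before B: add [B → . / ,]
  [T → . C ) B] has the dot before C: add [C → . T T]
No further items can be added.

I₀ = { [B → . / ,], [C → . T T], [T → . B D], [T → . C ) B], [T' → . T] }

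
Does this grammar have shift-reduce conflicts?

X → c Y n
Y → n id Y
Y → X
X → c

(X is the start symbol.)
Yes — I2: [X → c .] vs [X → . c]

A shift-reduce conflict occurs when an LR(0) state has both:
  - a complete (reduce) item [A → α .] (dot at the end), and
  - a shift item [B → β . c γ] (dot before a terminal).

Augment with X' → X and build the canonical LR(0) collection (I0 = CLOSURE({[X' → . X]}), then GOTO on every symbol after a dot until no new states appear). It has 9 states:
  I0: { [X → . c Y n], [X → . c], [X' → . X] }  — shift
  I1: { [X' → X .] }  — accept
  I2: { [X → . c Y n], [X → . c], [X → c . Y n], [X → c .], [Y → . X], [Y → . n id Y] }  — shift, reduce
  I3: { [Y → X .] }  — reduce
  I4: { [X → c Y . n] }  — shift
  I5: { [Y → n . id Y] }  — shift
  I6: { [X → . c Y n], [X → . c], [Y → . X], [Y → . n id Y], [Y → n id . Y] }  — shift
  I7: { [Y → n id Y .] }  — reduce
  I8: { [X → c Y n .] }  — reduce

I2 contains reduce item [X → c .] and shift items [X → . c], [X → . c Y n], [Y → . n id Y] — shift-reduce conflict.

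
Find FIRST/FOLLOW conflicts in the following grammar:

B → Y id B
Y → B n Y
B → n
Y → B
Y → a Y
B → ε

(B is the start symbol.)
Yes. B → Y id B with FOLLOW(B) on { 'id', 'n' }; B → n with FOLLOW(B) on { 'n' }; Y → B n Y with FOLLOW(Y) on { 'id' }

Nullable non-terminals: B, Y.
FIRST sets used below: FIRST(Y) = { 'a', 'id', 'n', ε }, FIRST(B) = { 'a', 'id', 'n', ε }

B: nullable alternative(s) B → ε; FOLLOW(B) = { $, 'id', 'n' }
  B → Y id B: FIRST \ {ε} = { 'a', 'id', 'n' } — overlaps FOLLOW(B) on { 'id', 'n' }: CONFLICT
  B → n: FIRST \ {ε} = { 'n' } — overlaps FOLLOW(B) on { 'n' }: CONFLICT
  B → ε: FIRST \ {ε} = { } — this is the only nullable alternative, skip

Y: nullable alternative(s) Y → B; FOLLOW(Y) = { 'id' }
  Y → B n Y: FIRST \ {ε} = { 'a', 'id', 'n' } — overlaps FOLLOW(Y) on { 'id' }: CONFLICT
  Y → B: FIRST \ {ε} = { 'a', 'id', 'n' } — this is the only nullable alternative, skip
  Y → a Y: FIRST \ {ε} = { 'a' } — disjoint from FOLLOW(Y)

So the grammar has 3 FIRST/FOLLOW conflicts (marked CONFLICT above).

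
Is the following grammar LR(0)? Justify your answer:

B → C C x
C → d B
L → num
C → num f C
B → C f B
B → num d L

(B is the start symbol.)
Yes, the grammar is LR(0)

A grammar is LR(0) if no state in the canonical LR(0) collection has:
  - both a shift item (dot before a terminal) and a complete item (shift-reduce conflict), or
  - two or more complete items (reduce-reduce conflict; the accept item [B' → B .] counts as a complete item here).

Augment with B' → B and build the canonical LR(0) collection (I0 = CLOSURE({[B' → . B]}), then GOTO on every symbol after a dot until no new states appear). It has 16 states:
  I0: { [B → . C C x], [B → . C f B], [B → . num d L], [B' → . B], [C → . d B], [C → . num f C] }  — shift
  I1: { [B' → B .] }  — accept
  I2: { [B → C . C x], [B → C . f B], [C → . d B], [C → . num f C] }  — shift
  I3: { [B → . C C x], [B → . C f B], [B → . num d L], [C → . d B], [C → . num f C], [C → d . B] }  — shift
  I4: { [B → num . d L], [C → num . f C] }  — shift
  I5: { [B → num d . L], [L → . num] }  — shift
  I6: { [C → . d B], [C → . num f C], [C → num f . C] }  — shift
  I7: { [C → num f C .] }  — reduce
  I8: { [C → num . f C] }  — shift
  I9: { [B → num d L .] }  — reduce
  I10: { [L → num .] }  — reduce
  I11: { [C → d B .] }  — reduce
  I12: { [B → C C . x] }  — shift
  I13: { [B → . C C x], [B → . C f B], [B → . num d L], [B → C f . B], [C → . d B], [C → . num f C] }  — shift
  I14: { [B → C f B .] }  — reduce
  I15: { [B → C C x .] }  — reduce

Every state is either a pure shift/goto state or contains exactly one complete item and nothing to shift — no conflicts. The grammar is LR(0).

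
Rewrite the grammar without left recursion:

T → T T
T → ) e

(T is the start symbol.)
T is directly left-recursive. The standard transformation for
  A → A α₁ | ... | A α_m | β₁ | ... | β_n
is
  A  → β₁ A' | ... | β_n A'
  A' → α₁ A' | ... | α_m A' | ε

T → ) e becomes T → ) e T'
T → T T becomes T' → T T'
Add T' → ε

Resulting grammar:
T → ) e T'
T' → T T'
T' → ε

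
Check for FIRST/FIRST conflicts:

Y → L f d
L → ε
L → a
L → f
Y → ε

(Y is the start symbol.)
A FIRST/FIRST conflict occurs when two productions N → α and N → β for the same non-terminal have FIRST(α) ∩ FIRST(β) ≠ ∅ (with ε ∈ FIRST of a nullable right-hand side, so two nullable alternatives also conflict).

FIRST sets of the non-terminals at (or reachable through a nullable prefix from) the front of some alternative:
  FIRST(L) = { 'a', 'f', ε }

Productions for Y:
  Y → L f d: FIRST = { 'a', 'f' }
  Y → ε: FIRST = { ε }
Productions for L:
  L → ε: FIRST = { ε }
  L → a: FIRST = { 'a' }
  L → f: FIRST = { 'f' }

All alternatives of each non-terminal have pairwise disjoint FIRST sets.

Answer: No FIRST/FIRST conflicts.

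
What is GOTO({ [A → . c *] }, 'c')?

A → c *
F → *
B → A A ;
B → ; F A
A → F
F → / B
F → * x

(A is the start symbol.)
{ [A → c . *] }

GOTO(I, 'c') = CLOSURE({ [A → αX.β] : [A → α.Xβ] ∈ I, X = 'c' })

Items with dot before 'c', with the dot advanced:
  [A → . c *] → [A → c . *]
Closure adds nothing (no advanced item has the dot before a non-terminal).

GOTO = { [A → c . *] }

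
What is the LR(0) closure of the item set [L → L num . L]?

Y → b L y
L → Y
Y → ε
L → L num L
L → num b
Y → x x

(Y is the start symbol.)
{ [L → . L num L], [L → . Y], [L → . num b], [L → L num . L], [Y → . b L y], [Y → . x x], [Y → .] }

To compute CLOSURE, for each item [A → α.Bβ] where B is a non-terminal, add [B → .γ] for all productions B → γ; repeat for the newly added items until nothing changes.

Start with: [L → L num . L]
  [L → L num . L] has the dot before L: add [L → . Y], [L → . L num L], [L → . num b]
  [L → . Y] has the dot before Y: add [Y → . b L y], [Y → .], [Y → . x x]
No further items can be added.

CLOSURE = { [L → . L num L], [L → . Y], [L → . num b], [L → L num . L], [Y → . b L y], [Y → . x x], [Y → .] }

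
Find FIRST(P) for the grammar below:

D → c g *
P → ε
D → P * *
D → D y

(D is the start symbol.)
To compute FIRST(P), examine every production with P on the left-hand side, reading each right-hand side left to right until a non-nullable symbol is reached.

From P → ε:
  - ε-production, so ε ∈ FIRST(P)

Collecting: FIRST(P) = { ε }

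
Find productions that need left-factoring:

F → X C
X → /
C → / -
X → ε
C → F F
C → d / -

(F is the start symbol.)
Left-factoring is needed when two productions for the same non-terminal
share a common prefix on the right-hand side.

Productions for X:
  X → /
  X → ε
Productions for C:
  C → / -
  C → F F
  C → d / -

No common prefixes found.

Answer: No, left-factoring is not needed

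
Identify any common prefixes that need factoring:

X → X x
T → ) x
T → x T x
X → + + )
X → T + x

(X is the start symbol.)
Left-factoring is needed when two productions for the same non-terminal
share a common prefix on the right-hand side.

Productions for X:
  X → X x
  X → + + )
  X → T + x
Productions for T:
  T → ) x
  T → x T x

No common prefixes found.

Answer: No, left-factoring is not needed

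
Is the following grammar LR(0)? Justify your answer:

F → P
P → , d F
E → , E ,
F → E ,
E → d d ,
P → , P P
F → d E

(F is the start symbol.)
No. Shift-reduce conflict between [E → d d , .] and [E → . , E ,]

Augment with F' → F and build the canonical LR(0) collection (I0 = CLOSURE({[F' → . F]}), then GOTO on every symbol after a dot until no new states appear). It has 23 states:
  I0: { [E → . , E ,], [E → . d d ,], [F → . E ,], [F → . P], [F → . d E], [F' → . F], [P → . , P P], [P → . , d F] }  — shift
  I1: { [E → , . E ,], [E → . , E ,], [E → . d d ,], [P → , . P P], [P → , . d F], [P → . , P P], [P → . , d F] }  — shift
  I2: { [F → E . ,] }  — shift
  I3: { [F' → F .] }  — accept
  I4: { [F → P .] }  — reduce
  I5: { [E → . , E ,], [E → . d d ,], [E → d . d ,], [F → d . E] }  — shift
  I6: { [E → , . E ,], [E → . , E ,], [E → . d d ,] }  — shift
  I7: { [F → d E .] }  — reduce
  I8: { [E → d . d ,], [E → d d . ,] }  — shift
  I9: { [E → d d , .] }  — reduce
  I10: { [E → d d . ,] }  — shift
  I11: { [E → , E . ,] }  — shift
  I12: { [E → d . d ,] }  — shift
  I13: { [E → , E , .] }  — reduce
  I14: { [F → E , .] }  — reduce
  I15: { [P → , P . P], [P → . , P P], [P → . , d F] }  — shift
  I16: { [E → . , E ,], [E → . d d ,], [E → d . d ,], [F → . E ,], [F → . P], [F → . d E], [P → , d . F], [P → . , P P], [P → . , d F] }  — shift
  I17: { [P → , d F .] }  — reduce
  I18: { [E → . , E ,], [E → . d d ,], [E → d . d ,], [E → d d . ,], [F → d . E] }  — shift
  I19: { [E → , . E ,], [E → . , E ,], [E → . d d ,], [E → d d , .] }  — shift, reduce
  I20: { [P → , . P P], [P → , . d F], [P → . , P P], [P → . , d F] }  — shift
  I21: { [P → , P P .] }  — reduce
  I22: { [E → . , E ,], [E → . d d ,], [F → . E ,], [F → . P], [F → . d E], [P → , d . F], [P → . , P P], [P → . , d F] }  — shift

Conflict in state I19:
  Shift-reduce conflict between [E → d d , .] and [E → . , E ,]
So the grammar is NOT LR(0).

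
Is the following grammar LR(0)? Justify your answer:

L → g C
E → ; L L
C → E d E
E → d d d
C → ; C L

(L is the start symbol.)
Yes, the grammar is LR(0)

A grammar is LR(0) if no state in the canonical LR(0) collection has:
  - both a shift item (dot before a terminal) and a complete item (shift-reduce conflict), or
  - two or more complete items (reduce-reduce conflict; the accept item [L' → L .] counts as a complete item here).

Augment with L' → L and build the canonical LR(0) collection (I0 = CLOSURE({[L' → . L]}), then GOTO on every symbol after a dot until no new states appear). It has 16 states:
  I0: { [L → . g C], [L' → . L] }  — shift
  I1: { [L' → L .] }  — accept
  I2: { [C → . ; C L], [C → . E d E], [E → . ; L L], [E → . d d d], [L → g . C] }  — shift
  I3: { [C → . ; C L], [C → . E d E], [C → ; . C L], [E → . ; L L], [E → . d d d], [E → ; . L L], [L → . g C] }  — shift
  I4: { [L → g C .] }  — reduce
  I5: { [C → E . d E] }  — shift
  I6: { [E → d . d d] }  — shift
  I7: { [E → d d . d] }  — shift
  I8: { [E → d d d .] }  — reduce
  I9: { [C → E d . E], [E → . ; L L], [E → . d d d] }  — shift
  I10: { [E → ; . L L], [L → . g C] }  — shift
  I11: { [C → E d E .] }  — reduce
  I12: { [E → ; L . L], [L → . g C] }  — shift
  I13: { [E → ; L L .] }  — reduce
  I14: { [C → ; C . L], [L → . g C] }  — shift
  I15: { [C → ; C L .] }  — reduce

Every state is either a pure shift/goto state or contains exactly one complete item and nothing to shift — no conflicts. The grammar is LR(0).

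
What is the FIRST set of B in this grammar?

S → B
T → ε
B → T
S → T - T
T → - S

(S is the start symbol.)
{ '-', ε }

To compute FIRST(B), examine every production with B on the left-hand side, reading each right-hand side left to right until a non-nullable symbol is reached.

FIRST sets of the other non-terminals involved (by the same procedure, iterated to a fixed point):
  FIRST(T) = { '-', ε }

From B → T:
  - T is a non-terminal: add FIRST(T) \ {ε} = { '-' }
    T is nullable and nothing follows, so the whole right-hand side can vanish: ε ∈ FIRST(B)

Collecting: FIRST(B) = { '-', ε }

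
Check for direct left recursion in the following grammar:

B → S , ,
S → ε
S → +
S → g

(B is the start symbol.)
B → S , ,: starts with S
S → ε: starts with ε
S → +: starts with '+'
S → g: starts with g

No direct left recursion found.

Answer: No direct left recursion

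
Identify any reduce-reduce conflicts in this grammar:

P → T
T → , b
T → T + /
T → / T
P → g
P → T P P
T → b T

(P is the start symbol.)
Augment with P' → P and build the canonical LR(0) collection (I0 = CLOSURE({[P' → . P]}), then GOTO on every symbol after a dot until no new states appear). It has 14 states:
  I0: { [P → . T P P], [P → . T], [P → . g], [P' → . P], [T → . , b], [T → . / T], [T → . T + /], [T → . b T] }  — shift
  I1: { [T → , . b] }  — shift
  I2: { [T → . , b], [T → . / T], [T → . T + /], [T → . b T], [T → / . T] }  — shift
  I3: { [P' → P .] }  — accept
  I4: { [P → . T P P], [P → . T], [P → . g], [P → T . P P], [P → T .], [T → . , b], [T → . / T], [T → . T + /], [T → . b T], [T → T . + /] }  — shift, reduce
  I5: { [T → . , b], [T → . / T], [T → . T + /], [T → . b T], [T → b . T] }  — shift
  I6: { [P → g .] }  — reduce
  I7: { [T → T . + /], [T → b T .] }  — shift, reduce
  I8: { [T → T + . /] }  — shift
  I9: { [T → T + / .] }  — reduce
  I10: { [P → . T P P], [P → . T], [P → . g], [P → T P . P], [T → . , b], [T → . / T], [T → . T + /], [T → . b T] }  — shift
  I11: { [P → T P P .] }  — reduce
  I12: { [T → / T .], [T → T . + /] }  — shift, reduce
  I13: { [T → , b .] }  — reduce

No state contains more than one complete item.

Answer: No reduce-reduce conflicts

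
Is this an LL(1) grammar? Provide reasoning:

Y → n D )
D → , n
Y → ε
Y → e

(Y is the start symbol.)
Yes, the grammar is LL(1).

Relevant sets:
  FOLLOW(Y) = { $ }

For Y:
  PREDICT(Y → n D ')') = { 'n' }
  PREDICT(Y → ε) = { $ }
  PREDICT(Y → e) = { 'e' }
D has a single production, so nothing to check there.

All predict sets are disjoint. The grammar IS LL(1).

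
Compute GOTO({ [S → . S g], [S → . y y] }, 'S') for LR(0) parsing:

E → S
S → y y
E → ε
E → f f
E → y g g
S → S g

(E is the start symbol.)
{ [S → S . g] }

GOTO(I, 'S') = CLOSURE({ [A → αX.β] : [A → α.Xβ] ∈ I, X = 'S' })

Items with dot before 'S', with the dot advanced:
  [S → . S g] → [S → S . g]
Closure adds nothing (no advanced item has the dot before a non-terminal).

GOTO = { [S → S . g] }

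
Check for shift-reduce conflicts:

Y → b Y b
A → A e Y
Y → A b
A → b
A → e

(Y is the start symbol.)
A shift-reduce conflict occurs when an LR(0) state has both:
  - a complete (reduce) item [A → α .] (dot at the end), and
  - a shift item [B → β . c γ] (dot before a terminal).

Augment with Y' → Y and build the canonical LR(0) collection (I0 = CLOSURE({[Y' → . Y]}), then GOTO on every symbol after a dot until no new states appear). It has 10 states:
  I0: { [A → . A e Y], [A → . b], [A → . e], [Y → . A b], [Y → . b Y b], [Y' → . Y] }  — shift
  I1: { [A → A . e Y], [Y → A . b] }  — shift
  I2: { [Y' → Y .] }  — accept
  I3: { [A → . A e Y], [A → . b], [A → . e], [A → b .], [Y → . A b], [Y → . b Y b], [Y → b . Y b] }  — shift, reduce
  I4: { [A → e .] }  — reduce
  I5: { [Y → b Y . b] }  — shift
  I6: { [Y → b Y b .] }  — reduce
  I7: { [Y → A b .] }  — reduce
  I8: { [A → . A e Y], [A → . b], [A → . e], [A → A e . Y], [Y → . A b], [Y → . b Y b] }  — shift
  I9: { [A → A e Y .] }  — reduce

I3 contains reduce item [A → b .] and shift items [A → . b], [A → . e], [Y → . b Y b] — shift-reduce conflict.

Answer: Yes — I3: [A → b .] vs [A → . b]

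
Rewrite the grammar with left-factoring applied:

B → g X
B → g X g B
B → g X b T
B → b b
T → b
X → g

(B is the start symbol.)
Left-factoring transforms A → αβ₁ | αβ₂ into A → αA' and A' → β₁ | β₂
(α is the longest common prefix among the alternatives). Repeat until
no nonterminal has two alternatives with a common prefix.

Round 1: B has alternatives sharing prefix 'g X'. Introduce B': B → g X B'
  Add: B' → ε
  Add: B' → g B
  Add: B' → b T

No remaining common prefixes — done.

Resulting grammar:
B → g X B'
B' → ε
B' → g B
B' → b T
B → b b
T → b
X → g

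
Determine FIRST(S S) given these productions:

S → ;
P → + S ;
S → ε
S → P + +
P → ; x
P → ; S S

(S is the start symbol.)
{ '+', ';', ε }

FIRST sets of the non-terminals involved (from the grammar, by fixed-point iteration):
  FIRST(S) = { '+', ';', ε }

To compute FIRST(S S), process the symbols left to right:
Symbol S is a non-terminal. Add FIRST(S) \ {ε} = { '+', ';' }
S is nullable (ε ∈ FIRST(S)), continue to the next symbol.
Symbol S is a non-terminal. Add FIRST(S) \ {ε} = { '+', ';' }
S is nullable (ε ∈ FIRST(S)), continue to the next symbol.
All symbols are nullable, so ε is in the result.
FIRST(S S) = { '+', ';', ε }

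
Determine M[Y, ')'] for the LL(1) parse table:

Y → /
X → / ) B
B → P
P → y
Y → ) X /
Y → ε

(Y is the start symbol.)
Y → ) X /

To find M[Y, ')'], we find productions for Y where ')' is in the predict set (PREDICT(N → α) = (FIRST(α) \ {ε}) ∪ (FOLLOW(N) if α ⇒* ε)).

Relevant sets:
  FOLLOW(Y) = { $ }

Y → /: PREDICT = { '/' }
Y → ) X /: PREDICT = { ')' }
  ')' is in predict set, so this production goes in M[Y, ')']
Y → ε: PREDICT = { $ }

M[Y, ')'] = Y → ) X /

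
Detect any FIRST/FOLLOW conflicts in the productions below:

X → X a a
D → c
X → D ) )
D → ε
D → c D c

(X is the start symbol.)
Yes. D → c with FOLLOW(D) on { 'c' }; D → c D c with FOLLOW(D) on { 'c' }

A FIRST/FOLLOW conflict occurs when a non-terminal N has a nullable alternative N → β (β ⇒* ε) and another alternative N → α with FIRST(α) ∩ FOLLOW(N) ≠ ∅: on such a lookahead the parser cannot decide between expanding α and letting N vanish via β.

Nullable non-terminals: D.

D: nullable alternative(s) D → ε; FOLLOW(D) = { ')', 'c' }
  D → c: FIRST \ {ε} = { 'c' } — overlaps FOLLOW(D) on { 'c' }: CONFLICT
  D → ε: FIRST \ {ε} = { } — this is the only nullable alternative, skip
  D → c D c: FIRST \ {ε} = { 'c' } — overlaps FOLLOW(D) on { 'c' }: CONFLICT

X has no nullable alternative, so no FIRST/FOLLOW check is needed there.

So the grammar has 2 FIRST/FOLLOW conflicts (marked CONFLICT above).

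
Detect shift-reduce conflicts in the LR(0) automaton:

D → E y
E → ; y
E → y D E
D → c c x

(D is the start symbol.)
A shift-reduce conflict occurs when an LR(0) state has both:
  - a complete (reduce) item [A → α .] (dot at the end), and
  - a shift item [B → β . c γ] (dot before a terminal).

Augment with D' → D and build the canonical LR(0) collection (I0 = CLOSURE({[D' → . D]}), then GOTO on every symbol after a dot until no new states appear). It has 12 states:
  I0: { [D → . E y], [D → . c c x], [D' → . D], [E → . ; y], [E → . y D E] }  — shift
  I1: { [E → ; . y] }  — shift
  I2: { [D' → D .] }  — accept
  I3: { [D → E . y] }  — shift
  I4: { [D → c . c x] }  — shift
  I5: { [D → . E y], [D → . c c x], [E → . ; y], [E → . y D E], [E → y . D E] }  — shift
  I6: { [E → . ; y], [E → . y D E], [E → y D . E] }  — shift
  I7: { [E → y D E .] }  — reduce
  I8: { [D → c c . x] }  — shift
  I9: { [D → c c x .] }  — reduce
  I10: { [D → E y .] }  — reduce
  I11: { [E → ; y .] }  — reduce

No state contains both a complete item and a shift item.

Answer: No shift-reduce conflicts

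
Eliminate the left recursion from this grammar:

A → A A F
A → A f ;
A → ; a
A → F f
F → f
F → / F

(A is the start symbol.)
A → ; a A'
A → F f A'
A' → A F A'
A' → f ; A'
A' → ε
F → f
F → / F

A is directly left-recursive. The standard transformation for
  A → A α₁ | ... | A α_m | β₁ | ... | β_n
is
  A  → β₁ A' | ... | β_n A'
  A' → α₁ A' | ... | α_m A' | ε

A → ; a becomes A → ; a A'
A → F f becomes A → F f A'
A → A A F becomes A' → A F A'
A → A f ; becomes A' → f ; A'
Add A' → ε

Productions for other non-terminals are unchanged:
  F → f
  F → / F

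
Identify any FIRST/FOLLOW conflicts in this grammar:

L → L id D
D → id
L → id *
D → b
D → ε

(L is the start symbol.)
Yes. D → id with FOLLOW(D) on { 'id' }

A FIRST/FOLLOW conflict occurs when a non-terminal N has a nullable alternative N → β (β ⇒* ε) and another alternative N → α with FIRST(α) ∩ FOLLOW(N) ≠ ∅: on such a lookahead the parser cannot decide between expanding α and letting N vanish via β.

Nullable non-terminals: D.

D: nullable alternative(s) D → ε; FOLLOW(D) = { $, 'id' }
  D → id: FIRST \ {ε} = { 'id' } — overlaps FOLLOW(D) on { 'id' }: CONFLICT
  D → b: FIRST \ {ε} = { 'b' } — disjoint from FOLLOW(D)
  D → ε: FIRST \ {ε} = { } — this is the only nullable alternative, skip

L has no nullable alternative, so no FIRST/FOLLOW check is needed there.

So the grammar has 1 FIRST/FOLLOW conflict (marked CONFLICT above).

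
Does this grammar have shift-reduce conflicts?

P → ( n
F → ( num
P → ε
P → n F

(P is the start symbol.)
Yes — I0: [P → .] vs [P → . ( n]

A shift-reduce conflict occurs when an LR(0) state has both:
  - a complete (reduce) item [A → α .] (dot at the end), and
  - a shift item [B → β . c γ] (dot before a terminal).

Augment with P' → P and build the canonical LR(0) collection (I0 = CLOSURE({[P' → . P]}), then GOTO on every symbol after a dot until no new states appear). It has 8 states:
  I0: { [P → . ( n], [P → . n F], [P → .], [P' → . P] }  — shift, reduce
  I1: { [P → ( . n] }  — shift
  I2: { [P' → P .] }  — accept
  I3: { [F → . ( num], [P → n . F] }  — shift
  I4: { [F → ( . num] }  — shift
  I5: { [P → n F .] }  — reduce
  I6: { [F → ( num .] }  — reduce
  I7: { [P → ( n .] }  — reduce

I0 contains reduce item [P → .] and shift items [P → . ( n], [P → . n F] — shift-reduce conflict.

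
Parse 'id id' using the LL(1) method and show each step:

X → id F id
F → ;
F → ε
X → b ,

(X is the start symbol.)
Stack is shown with the top on the left.

Stack      Input    Action
--------------------------
X $        id id $  output X → id F id
id F id $  id id $  match 'id'
F id $     id $     output F → ε
id $       id $     match 'id'
$          $        accept

The string is accepted.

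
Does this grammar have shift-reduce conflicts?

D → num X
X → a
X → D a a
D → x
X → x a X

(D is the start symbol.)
Yes — I7: [D → x .] vs [X → x . a X]

Augment with D' → D and build the canonical LR(0) collection (I0 = CLOSURE({[D' → . D]}), then GOTO on every symbol after a dot until no new states appear). It has 12 states:
  I0: { [D → . num X], [D → . x], [D' → . D] }  — shift
  I1: { [D' → D .] }  — accept
  I2: { [D → . num X], [D → . x], [D → num . X], [X → . D a a], [X → . a], [X → . x a X] }  — shift
  I3: { [D → x .] }  — reduce
  I4: { [X → D . a a] }  — shift
  I5: { [D → num X .] }  — reduce
  I6: { [X → a .] }  — reduce
  I7: { [D → x .], [X → x . a X] }  — shift, reduce
  I8: { [D → . num X], [D → . x], [X → . D a a], [X → . a], [X → . x a X], [X → x a . X] }  — shift
  I9: { [X → x a X .] }  — reduce
  I10: { [X → D a . a] }  — shift
  I11: { [X → D a a .] }  — reduce

I7 contains reduce item [D → x .] and shift item [X → x . a X] — shift-reduce conflict.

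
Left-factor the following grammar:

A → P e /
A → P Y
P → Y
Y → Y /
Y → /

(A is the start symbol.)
A → P A'
A' → e /
A' → Y
P → Y
Y → Y /
Y → /

Left-factoring transforms A → αβ₁ | αβ₂ into A → αA' and A' → β₁ | β₂
(α is the longest common prefix among the alternatives). Repeat until
no nonterminal has two alternatives with a common prefix.

Round 1: A has alternatives sharing prefix 'P'. Introduce A': A → P A'
  Add: A' → e /
  Add: A' → Y

No remaining common prefixes — done.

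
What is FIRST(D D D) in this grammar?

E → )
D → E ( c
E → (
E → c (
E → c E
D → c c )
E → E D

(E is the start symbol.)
FIRST sets of the non-terminals involved (from the grammar, by fixed-point iteration):
  FIRST(D) = { '(', ')', 'c' }

To compute FIRST(D D D), process the symbols left to right:
Symbol D is a non-terminal. Add FIRST(D) \ {ε} = { '(', ')', 'c' }
D is not nullable (ε ∉ FIRST(D)), so stop here.
FIRST(D D D) = { '(', ')', 'c' }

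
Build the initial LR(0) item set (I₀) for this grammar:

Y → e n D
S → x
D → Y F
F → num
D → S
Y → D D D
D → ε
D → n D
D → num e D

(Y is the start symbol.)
{ [D → . S], [D → . Y F], [D → . n D], [D → . num e D], [D → .], [S → . x], [Y → . D D D], [Y → . e n D], [Y' → . Y] }

First, augment the grammar with Y' → Y
I₀ = CLOSURE({ [Y' → . Y] }):
  [Y' → . Y] has the dot before Y: add [Y → . e n D], [Y → . D D D]
  [Y → . D D D] has the dot before D: add [D → . Y F], [D → . S], [D → .], [D → . n D], [D → . num e D]
  [D → . S] has the dot before S: add [S → . x]
No further items can be added.

I₀ = { [D → . S], [D → . Y F], [D → . n D], [D → . num e D], [D → .], [S → . x], [Y → . D D D], [Y → . e n D], [Y' → . Y] }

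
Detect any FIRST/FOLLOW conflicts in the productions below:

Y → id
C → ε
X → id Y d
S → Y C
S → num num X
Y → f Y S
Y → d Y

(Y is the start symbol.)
No FIRST/FOLLOW conflicts.

A FIRST/FOLLOW conflict occurs when a non-terminal N has a nullable alternative N → β (β ⇒* ε) and another alternative N → α with FIRST(α) ∩ FOLLOW(N) ≠ ∅: on such a lookahead the parser cannot decide between expanding α and letting N vanish via β.

Nullable non-terminals: C.
C has a nullable alternative but only one production, so nothing to check.

S, X, Y have no nullable alternative, so no FIRST/FOLLOW check is needed there.

No FIRST/FOLLOW conflicts found.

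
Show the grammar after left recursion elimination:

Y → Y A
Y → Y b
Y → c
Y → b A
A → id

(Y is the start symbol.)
Y is directly left-recursive. The standard transformation for
  A → A α₁ | ... | A α_m | β₁ | ... | β_n
is
  A  → β₁ A' | ... | β_n A'
  A' → α₁ A' | ... | α_m A' | ε

Y → c becomes Y → c Y'
Y → b A becomes Y → b A Y'
Y → Y A becomes Y' → A Y'
Y → Y b becomes Y' → b Y'
Add Y' → ε

Productions for other non-terminals are unchanged:
  A → id

Resulting grammar:
Y → c Y'
Y → b A Y'
Y' → A Y'
Y' → b Y'
Y' → ε
A → id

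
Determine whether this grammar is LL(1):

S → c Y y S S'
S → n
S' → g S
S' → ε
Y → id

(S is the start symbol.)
A grammar is LL(1) if for each non-terminal N with multiple productions, the predict sets of those productions are pairwise disjoint, where PREDICT(N → α) = (FIRST(α) \ {ε}) ∪ (FOLLOW(N) if α ⇒* ε).

Relevant sets:
  FOLLOW(S') = { $, 'g' }

For S:
  PREDICT(S → c Y y S S') = { 'c' }
  PREDICT(S → n) = { 'n' }
For S':
  PREDICT(S' → g S) = { 'g' }
  PREDICT(S' → ε) = { $, 'g' }
Y has a single production, so nothing to check there.

Conflict found: Predict set conflict for S': { 'g' }
The grammar is NOT LL(1).

Answer: No. Predict set conflict for S': { 'g' }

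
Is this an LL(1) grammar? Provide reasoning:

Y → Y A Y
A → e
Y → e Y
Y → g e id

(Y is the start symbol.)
No. Predict set conflict for Y: { 'e' }

A grammar is LL(1) if for each non-terminal N with multiple productions, the predict sets of those productions are pairwise disjoint, where PREDICT(N → α) = (FIRST(α) \ {ε}) ∪ (FOLLOW(N) if α ⇒* ε).

Relevant sets:
  FIRST(Y) = { 'e', 'g' }

For Y:
  PREDICT(Y → Y A Y) = { 'e', 'g' }
  PREDICT(Y → e Y) = { 'e' }
  PREDICT(Y → g e id) = { 'g' }
A has a single production, so nothing to check there.

Conflict found: Predict set conflict for Y: { 'e' }
The grammar is NOT LL(1).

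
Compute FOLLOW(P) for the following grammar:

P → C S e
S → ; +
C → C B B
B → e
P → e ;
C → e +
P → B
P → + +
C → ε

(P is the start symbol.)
To compute FOLLOW(P), find every occurrence of P on a right-hand side N → α P β: add FIRST(β) \ {ε}, and if β is empty or nullable also add FOLLOW(N). Iterate to a fixed point.

P is the start symbol, so $ ∈ FOLLOW(P).
P does not occur on any right-hand side.

Taking the union: FOLLOW(P) = { $ }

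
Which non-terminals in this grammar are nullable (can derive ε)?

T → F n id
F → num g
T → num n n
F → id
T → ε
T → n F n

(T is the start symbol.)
A non-terminal is nullable if it can derive ε (the empty string): either it has an ε-production, or it has a production whose right-hand side consists entirely of nullable non-terminals.

ε-productions: T → ε
So T is immediately nullable.
No further non-terminal can be added: every production for the remaining non-terminals contains a terminal or a non-nullable non-terminal.
Nullable = { 'T' }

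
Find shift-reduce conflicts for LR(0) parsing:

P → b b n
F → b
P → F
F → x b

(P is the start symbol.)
A shift-reduce conflict occurs when an LR(0) state has both:
  - a complete (reduce) item [A → α .] (dot at the end), and
  - a shift item [B → β . c γ] (dot before a terminal).

Augment with P' → P and build the canonical LR(0) collection (I0 = CLOSURE({[P' → . P]}), then GOTO on every symbol after a dot until no new states appear). It has 8 states:
  I0: { [F → . b], [F → . x b], [P → . F], [P → . b b n], [P' → . P] }  — shift
  I1: { [P → F .] }  — reduce
  I2: { [P' → P .] }  — accept
  I3: { [F → b .], [P → b . b n] }  — shift, reduce
  I4: { [F → x . b] }  — shift
  I5: { [F → x b .] }  — reduce
  I6: { [P → b b . n] }  — shift
  I7: { [P → b b n .] }  — reduce

I3 contains reduce item [F → b .] and shift item [P → b . b n] — shift-reduce conflict.

Answer: Yes — I3: [F → b .] vs [P → b . b n]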